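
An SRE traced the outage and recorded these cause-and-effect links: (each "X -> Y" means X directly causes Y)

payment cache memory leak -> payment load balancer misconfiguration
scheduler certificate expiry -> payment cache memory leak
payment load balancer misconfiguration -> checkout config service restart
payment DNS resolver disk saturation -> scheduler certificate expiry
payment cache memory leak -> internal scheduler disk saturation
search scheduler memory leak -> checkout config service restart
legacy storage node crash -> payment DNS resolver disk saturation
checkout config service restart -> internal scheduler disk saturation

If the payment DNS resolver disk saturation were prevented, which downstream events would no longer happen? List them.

Downstream of the payment DNS resolver disk saturation: the scheduler certificate expiry, the payment cache memory leak, the payment load balancer misconfiguration, the checkout config service restart, the internal scheduler disk saturation.
Of those, still caused via another path: the checkout config service restart, the internal scheduler disk saturation.
The remainder have no surviving cause.

the payment cache memory leak, the payment load balancer misconfiguration, the scheduler certificate expiry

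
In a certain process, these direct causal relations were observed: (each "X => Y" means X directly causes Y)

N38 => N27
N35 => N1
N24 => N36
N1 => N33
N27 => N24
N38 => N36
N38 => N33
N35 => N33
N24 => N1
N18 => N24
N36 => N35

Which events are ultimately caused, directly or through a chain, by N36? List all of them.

Direct effects: N35.
2 steps out: N1, N33.
Not reachable from it: N38, N27, N24, N18.

N1, N33, N35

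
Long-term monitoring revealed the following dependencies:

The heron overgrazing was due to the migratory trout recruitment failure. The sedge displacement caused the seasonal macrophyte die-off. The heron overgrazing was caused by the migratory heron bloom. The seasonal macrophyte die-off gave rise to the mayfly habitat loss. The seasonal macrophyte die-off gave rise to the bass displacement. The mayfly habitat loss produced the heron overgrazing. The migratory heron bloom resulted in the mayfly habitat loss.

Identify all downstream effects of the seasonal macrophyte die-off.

Direct effects: the bass displacement, the mayfly habitat loss.
2 steps out: the heron overgrazing.
Not reachable from it: the sedge displacement, the migratory trout recruitment failure, the migratory heron bloom.

the bass displacement, the heron overgrazing, the mayfly habitat loss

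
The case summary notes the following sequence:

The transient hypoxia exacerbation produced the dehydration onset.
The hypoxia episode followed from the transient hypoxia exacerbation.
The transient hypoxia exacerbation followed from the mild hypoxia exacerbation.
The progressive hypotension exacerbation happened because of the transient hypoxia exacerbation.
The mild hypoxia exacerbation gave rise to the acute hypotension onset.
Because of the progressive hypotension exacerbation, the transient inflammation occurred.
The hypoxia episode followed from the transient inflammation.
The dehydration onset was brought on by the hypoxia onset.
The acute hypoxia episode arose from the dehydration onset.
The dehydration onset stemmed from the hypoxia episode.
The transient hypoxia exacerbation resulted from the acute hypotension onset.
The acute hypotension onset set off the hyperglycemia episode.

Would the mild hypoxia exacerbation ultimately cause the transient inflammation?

There is a causal chain: the mild hypoxia exacerbation → the transient hypoxia exacerbation → the progressive hypotension exacerbation → the transient inflammation.

Yes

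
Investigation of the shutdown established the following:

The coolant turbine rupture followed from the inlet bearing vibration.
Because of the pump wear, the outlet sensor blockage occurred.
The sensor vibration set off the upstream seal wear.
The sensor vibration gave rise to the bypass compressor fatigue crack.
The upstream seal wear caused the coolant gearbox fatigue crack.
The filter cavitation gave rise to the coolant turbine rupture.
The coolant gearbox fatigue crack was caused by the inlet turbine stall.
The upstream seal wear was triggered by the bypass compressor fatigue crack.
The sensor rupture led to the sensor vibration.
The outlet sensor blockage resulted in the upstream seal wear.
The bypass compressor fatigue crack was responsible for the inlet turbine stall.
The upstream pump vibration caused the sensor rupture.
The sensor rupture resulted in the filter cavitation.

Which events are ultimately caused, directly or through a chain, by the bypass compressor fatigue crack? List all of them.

Direct effects: the upstream seal wear, the inlet turbine stall.
2 steps out: the coolant gearbox fatigue crack.
Not reachable from it: the inlet bearing vibration, the pump wear, the upstream pump vibration, the sensor rupture, the outlet sensor blockage, the sensor vibration, the filter cavitation, the coolant turbine rupture.

the coolant gearbox fatigue crack, the inlet turbine stall, the upstream seal wear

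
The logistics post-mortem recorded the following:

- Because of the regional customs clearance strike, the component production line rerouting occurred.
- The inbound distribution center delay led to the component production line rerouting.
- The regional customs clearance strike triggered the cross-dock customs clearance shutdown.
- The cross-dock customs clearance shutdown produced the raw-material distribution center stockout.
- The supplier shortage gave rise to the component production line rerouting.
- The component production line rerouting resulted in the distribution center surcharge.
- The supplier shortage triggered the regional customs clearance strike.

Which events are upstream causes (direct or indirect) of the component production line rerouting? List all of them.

Immediate causes of the component production line rerouting: the supplier shortage, the regional customs clearance strike, the inbound distribution center delay.

the inbound distribution center delay, the regional customs clearance strike, the supplier shortage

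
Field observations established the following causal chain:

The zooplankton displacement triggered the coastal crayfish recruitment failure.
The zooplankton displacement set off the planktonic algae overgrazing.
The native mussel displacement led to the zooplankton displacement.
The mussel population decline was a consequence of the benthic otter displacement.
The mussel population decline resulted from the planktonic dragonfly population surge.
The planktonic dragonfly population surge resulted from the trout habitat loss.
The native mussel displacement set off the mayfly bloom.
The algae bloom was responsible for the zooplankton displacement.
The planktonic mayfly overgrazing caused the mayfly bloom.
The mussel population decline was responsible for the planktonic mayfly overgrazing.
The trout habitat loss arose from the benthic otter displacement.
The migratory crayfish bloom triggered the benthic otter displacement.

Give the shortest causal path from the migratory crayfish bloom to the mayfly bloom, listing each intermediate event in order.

the migratory crayfish bloom → the benthic otter displacement
the benthic otter displacement → the mussel population decline
the mussel population decline → the planktonic mayfly overgrazing
the planktonic mayfly overgrazing → the mayfly bloom
Length: 4 steps.

the migratory crayfish bloom → the benthic otter displacement → the mussel population decline → the planktonic mayfly overgrazing → the mayfly bloom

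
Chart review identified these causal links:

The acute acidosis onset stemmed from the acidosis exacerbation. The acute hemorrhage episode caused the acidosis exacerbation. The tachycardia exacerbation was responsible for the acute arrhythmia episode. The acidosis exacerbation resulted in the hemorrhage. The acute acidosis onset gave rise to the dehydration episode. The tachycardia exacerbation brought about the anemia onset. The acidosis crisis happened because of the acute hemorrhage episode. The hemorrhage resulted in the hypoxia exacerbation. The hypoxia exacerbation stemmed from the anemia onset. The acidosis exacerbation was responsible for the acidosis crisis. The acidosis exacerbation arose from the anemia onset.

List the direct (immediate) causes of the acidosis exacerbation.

Upstream contributors include the tachycardia exacerbation, but only the acute hemorrhage episode, the anemia onset feed directly into the acidosis exacerbation.

the acute hemorrhage episode, the anemia onset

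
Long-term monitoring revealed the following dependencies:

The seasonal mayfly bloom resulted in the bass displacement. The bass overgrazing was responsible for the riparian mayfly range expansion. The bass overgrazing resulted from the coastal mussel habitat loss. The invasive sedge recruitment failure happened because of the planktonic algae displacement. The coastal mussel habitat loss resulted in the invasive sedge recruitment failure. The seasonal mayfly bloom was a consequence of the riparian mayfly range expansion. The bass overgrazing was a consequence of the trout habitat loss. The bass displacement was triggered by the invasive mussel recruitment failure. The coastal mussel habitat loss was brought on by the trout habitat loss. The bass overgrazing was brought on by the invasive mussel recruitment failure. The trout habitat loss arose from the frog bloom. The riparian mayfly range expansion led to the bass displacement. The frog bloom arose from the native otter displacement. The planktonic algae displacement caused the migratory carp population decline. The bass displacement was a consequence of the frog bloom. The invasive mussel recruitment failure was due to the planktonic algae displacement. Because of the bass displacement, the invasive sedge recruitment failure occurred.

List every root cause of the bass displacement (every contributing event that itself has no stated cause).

the native otter displacement, the planktonic algae displacement

Tracing upstream from the bass displacement: the bass displacement ← the invasive mussel recruitment failure ← the planktonic algae displacement.
A separate upstream branch: the bass displacement ← the frog bloom ← the native otter displacement.
Each of those chain origins has no stated cause.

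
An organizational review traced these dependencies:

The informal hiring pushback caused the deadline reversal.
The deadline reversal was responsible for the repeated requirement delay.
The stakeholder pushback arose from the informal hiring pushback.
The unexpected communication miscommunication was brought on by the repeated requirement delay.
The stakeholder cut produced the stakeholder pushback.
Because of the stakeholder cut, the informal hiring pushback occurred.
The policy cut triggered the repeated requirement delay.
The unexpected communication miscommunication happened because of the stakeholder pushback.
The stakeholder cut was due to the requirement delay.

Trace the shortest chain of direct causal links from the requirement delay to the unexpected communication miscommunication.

the requirement delay → the stakeholder cut → the stakeholder pushback → the unexpected communication miscommunication

the requirement delay → the stakeholder cut
the stakeholder cut → the stakeholder pushback
the stakeholder pushback → the unexpected communication miscommunication
Length: 3 steps.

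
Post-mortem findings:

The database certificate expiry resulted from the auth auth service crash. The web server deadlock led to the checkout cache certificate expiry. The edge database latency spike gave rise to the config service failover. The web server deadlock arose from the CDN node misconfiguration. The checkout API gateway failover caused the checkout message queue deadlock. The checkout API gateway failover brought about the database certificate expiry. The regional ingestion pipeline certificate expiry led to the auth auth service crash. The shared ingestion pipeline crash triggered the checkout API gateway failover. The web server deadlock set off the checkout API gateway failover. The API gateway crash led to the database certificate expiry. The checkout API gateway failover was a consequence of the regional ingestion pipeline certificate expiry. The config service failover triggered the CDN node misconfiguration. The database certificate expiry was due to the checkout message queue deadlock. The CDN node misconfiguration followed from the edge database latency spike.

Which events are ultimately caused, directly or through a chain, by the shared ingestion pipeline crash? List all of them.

the checkout API gateway failover, the checkout message queue deadlock, the database certificate expiry

Direct effects: the checkout API gateway failover.
2 steps out: the checkout message queue deadlock, the database certificate expiry.
Not reachable from it: the edge database latency spike, the config service failover, the regional ingestion pipeline certificate expiry, the CDN node misconfiguration, the web server deadlock, the checkout cache certificate expiry, the API gateway crash, the auth auth service crash.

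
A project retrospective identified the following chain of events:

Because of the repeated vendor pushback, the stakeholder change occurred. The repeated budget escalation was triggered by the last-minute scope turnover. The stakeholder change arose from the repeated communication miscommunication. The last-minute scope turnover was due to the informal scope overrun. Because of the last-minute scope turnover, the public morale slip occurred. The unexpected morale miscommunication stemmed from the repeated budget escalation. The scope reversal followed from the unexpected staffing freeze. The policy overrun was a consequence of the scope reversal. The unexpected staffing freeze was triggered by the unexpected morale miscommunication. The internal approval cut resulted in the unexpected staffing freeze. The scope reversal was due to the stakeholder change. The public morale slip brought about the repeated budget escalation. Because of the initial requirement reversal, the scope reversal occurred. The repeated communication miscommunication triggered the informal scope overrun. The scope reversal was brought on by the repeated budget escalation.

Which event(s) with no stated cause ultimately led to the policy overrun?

the initial requirement reversal, the internal approval cut, the repeated communication miscommunication, the repeated vendor pushback

Tracing upstream from the policy overrun: the policy overrun ← the scope reversal ← the unexpected staffing freeze ← the internal approval cut.
A separate upstream branch: the policy overrun ← the scope reversal ← the stakeholder change ← the repeated communication miscommunication.
A separate upstream branch: the policy overrun ← the scope reversal ← the stakeholder change ← the repeated vendor pushback.
A separate upstream branch: the policy overrun ← the scope reversal ← the initial requirement reversal.
Each of those chain origins has no stated cause.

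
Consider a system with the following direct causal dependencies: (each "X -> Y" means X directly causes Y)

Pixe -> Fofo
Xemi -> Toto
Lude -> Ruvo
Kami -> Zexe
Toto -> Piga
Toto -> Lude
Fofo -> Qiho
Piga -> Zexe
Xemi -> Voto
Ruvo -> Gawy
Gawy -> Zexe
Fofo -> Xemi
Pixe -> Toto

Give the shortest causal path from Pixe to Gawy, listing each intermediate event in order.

Pixe → Toto → Lude → Ruvo → Gawy

Pixe → Toto
Toto → Lude
Lude → Ruvo
Ruvo → Gawy
Length: 4 steps.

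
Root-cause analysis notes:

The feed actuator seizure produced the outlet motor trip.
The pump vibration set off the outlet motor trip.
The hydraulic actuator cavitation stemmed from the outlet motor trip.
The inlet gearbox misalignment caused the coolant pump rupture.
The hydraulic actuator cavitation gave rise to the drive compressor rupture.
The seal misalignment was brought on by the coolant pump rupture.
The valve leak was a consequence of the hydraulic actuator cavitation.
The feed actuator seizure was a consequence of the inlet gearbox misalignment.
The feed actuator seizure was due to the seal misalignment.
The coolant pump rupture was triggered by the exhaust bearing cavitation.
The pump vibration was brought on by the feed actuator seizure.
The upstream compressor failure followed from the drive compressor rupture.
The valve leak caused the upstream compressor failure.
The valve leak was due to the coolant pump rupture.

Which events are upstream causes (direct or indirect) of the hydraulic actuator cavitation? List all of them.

Immediate cause of the hydraulic actuator cavitation: the outlet motor trip.
Further upstream: the inlet gearbox misalignment, the coolant pump rupture, the seal misalignment, the feed actuator seizure, the pump vibration, the exhaust bearing cavitation.

the coolant pump rupture, the exhaust bearing cavitation, the feed actuator seizure, the inlet gearbox misalignment, the outlet motor trip, the pump vibration, the seal misalignment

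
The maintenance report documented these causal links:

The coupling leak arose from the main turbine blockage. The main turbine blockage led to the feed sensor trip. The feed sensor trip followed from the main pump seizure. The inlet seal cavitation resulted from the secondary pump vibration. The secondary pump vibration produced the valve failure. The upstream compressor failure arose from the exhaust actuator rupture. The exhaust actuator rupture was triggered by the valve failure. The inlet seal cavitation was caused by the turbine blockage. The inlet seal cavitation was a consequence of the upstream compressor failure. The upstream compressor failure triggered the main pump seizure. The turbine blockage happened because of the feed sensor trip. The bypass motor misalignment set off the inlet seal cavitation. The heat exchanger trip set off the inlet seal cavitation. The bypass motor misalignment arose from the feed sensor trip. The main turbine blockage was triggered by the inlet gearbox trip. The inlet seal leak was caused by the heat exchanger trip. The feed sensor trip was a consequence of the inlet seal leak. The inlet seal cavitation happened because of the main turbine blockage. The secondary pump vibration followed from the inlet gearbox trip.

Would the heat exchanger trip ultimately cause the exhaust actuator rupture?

The heat exchanger trip leads to the inlet seal leak, the feed sensor trip, the turbine blockage, the bypass motor misalignment, the inlet seal cavitation; the exhaust actuator rupture is not among them.

No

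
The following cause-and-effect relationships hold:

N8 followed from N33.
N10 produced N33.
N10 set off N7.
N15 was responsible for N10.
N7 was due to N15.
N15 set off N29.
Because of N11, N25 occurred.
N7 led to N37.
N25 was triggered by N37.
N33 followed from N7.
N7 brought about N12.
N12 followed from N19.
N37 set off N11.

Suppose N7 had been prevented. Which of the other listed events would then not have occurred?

Downstream of N7: N33, N8, N37, N11, N25, N12.
Of those, still caused via another path: N33, N8, N12.
The remainder have no surviving cause.

N11, N25, N37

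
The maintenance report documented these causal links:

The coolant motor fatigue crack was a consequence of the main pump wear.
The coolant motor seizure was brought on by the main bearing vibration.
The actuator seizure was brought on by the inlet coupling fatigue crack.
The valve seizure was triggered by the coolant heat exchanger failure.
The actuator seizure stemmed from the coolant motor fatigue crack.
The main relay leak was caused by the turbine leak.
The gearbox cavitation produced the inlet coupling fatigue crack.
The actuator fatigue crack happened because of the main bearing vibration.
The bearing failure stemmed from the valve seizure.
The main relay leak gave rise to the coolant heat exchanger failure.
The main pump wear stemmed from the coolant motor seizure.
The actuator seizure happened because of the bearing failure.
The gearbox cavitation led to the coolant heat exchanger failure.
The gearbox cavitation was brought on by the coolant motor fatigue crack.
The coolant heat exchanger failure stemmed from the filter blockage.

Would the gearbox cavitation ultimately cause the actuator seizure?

There is a causal chain: the gearbox cavitation → the inlet coupling fatigue crack → the actuator seizure.

Yes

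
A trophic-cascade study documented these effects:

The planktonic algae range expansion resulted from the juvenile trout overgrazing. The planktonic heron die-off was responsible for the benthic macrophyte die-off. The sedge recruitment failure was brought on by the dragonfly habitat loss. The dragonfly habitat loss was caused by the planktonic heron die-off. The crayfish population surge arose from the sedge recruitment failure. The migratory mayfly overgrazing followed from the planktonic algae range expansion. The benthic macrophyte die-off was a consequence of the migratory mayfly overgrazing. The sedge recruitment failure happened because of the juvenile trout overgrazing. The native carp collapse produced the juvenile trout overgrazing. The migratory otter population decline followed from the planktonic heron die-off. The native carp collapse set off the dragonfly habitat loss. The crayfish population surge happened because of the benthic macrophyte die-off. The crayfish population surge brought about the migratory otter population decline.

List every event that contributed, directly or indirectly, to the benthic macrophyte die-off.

the juvenile trout overgrazing, the migratory mayfly overgrazing, the native carp collapse, the planktonic algae range expansion, the planktonic heron die-off

Immediate causes of the benthic macrophyte die-off: the planktonic heron die-off, the migratory mayfly overgrazing.
Further upstream: the native carp collapse, the juvenile trout overgrazing, the planktonic algae range expansion.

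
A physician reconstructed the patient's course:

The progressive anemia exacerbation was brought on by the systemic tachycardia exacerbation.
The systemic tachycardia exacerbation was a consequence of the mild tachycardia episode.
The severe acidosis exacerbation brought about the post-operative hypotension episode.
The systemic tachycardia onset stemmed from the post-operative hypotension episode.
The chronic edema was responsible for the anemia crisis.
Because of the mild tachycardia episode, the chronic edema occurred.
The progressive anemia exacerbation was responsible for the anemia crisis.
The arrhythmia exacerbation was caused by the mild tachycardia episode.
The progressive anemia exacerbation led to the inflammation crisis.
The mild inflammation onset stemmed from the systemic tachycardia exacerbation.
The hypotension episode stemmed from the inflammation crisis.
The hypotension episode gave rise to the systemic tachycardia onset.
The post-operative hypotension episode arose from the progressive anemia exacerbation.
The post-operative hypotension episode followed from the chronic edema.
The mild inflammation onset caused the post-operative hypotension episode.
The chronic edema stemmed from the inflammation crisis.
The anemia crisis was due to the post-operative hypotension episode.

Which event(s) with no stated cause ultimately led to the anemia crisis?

Tracing upstream from the anemia crisis: the anemia crisis ← the chronic edema ← the mild tachycardia episode.
A separate upstream branch: the anemia crisis ← the post-operative hypotension episode ← the severe acidosis exacerbation.
Each of those chain origins has no stated cause.

the mild tachycardia episode, the severe acidosis exacerbation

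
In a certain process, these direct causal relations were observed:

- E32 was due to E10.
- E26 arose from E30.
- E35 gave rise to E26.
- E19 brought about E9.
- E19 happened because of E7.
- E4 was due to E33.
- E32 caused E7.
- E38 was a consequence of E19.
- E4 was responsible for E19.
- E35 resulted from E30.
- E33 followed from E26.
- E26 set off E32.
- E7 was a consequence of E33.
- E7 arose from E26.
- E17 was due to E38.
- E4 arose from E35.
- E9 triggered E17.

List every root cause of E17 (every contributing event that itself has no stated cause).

E10, E30

Tracing upstream from E17: E17 ← E9 ← E19 ← E7 ← E32 ← E10.
A separate upstream branch: E17 ← E9 ← E19 ← E4 ← E35 ← E30.
Each of those chain origins has no stated cause.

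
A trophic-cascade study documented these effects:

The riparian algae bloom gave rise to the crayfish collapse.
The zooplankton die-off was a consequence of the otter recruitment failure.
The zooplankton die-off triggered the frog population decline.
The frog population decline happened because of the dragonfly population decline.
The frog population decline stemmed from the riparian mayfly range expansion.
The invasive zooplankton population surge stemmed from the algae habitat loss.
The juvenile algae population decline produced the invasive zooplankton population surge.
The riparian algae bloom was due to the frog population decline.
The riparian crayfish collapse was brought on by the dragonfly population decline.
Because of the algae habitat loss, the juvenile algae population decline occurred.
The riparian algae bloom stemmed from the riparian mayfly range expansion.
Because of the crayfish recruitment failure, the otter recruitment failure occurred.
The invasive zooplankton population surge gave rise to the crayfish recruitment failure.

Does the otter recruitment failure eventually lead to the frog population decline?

Yes

There is a causal chain: the otter recruitment failure → the zooplankton die-off → the frog population decline.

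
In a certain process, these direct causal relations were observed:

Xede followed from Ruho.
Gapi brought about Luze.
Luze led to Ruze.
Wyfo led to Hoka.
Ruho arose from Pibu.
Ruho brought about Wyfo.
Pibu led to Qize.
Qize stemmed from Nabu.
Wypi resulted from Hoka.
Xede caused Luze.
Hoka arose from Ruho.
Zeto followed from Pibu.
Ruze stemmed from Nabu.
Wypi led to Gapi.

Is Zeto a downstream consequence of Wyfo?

No

Wyfo leads to Hoka, Wypi, Gapi, Luze, Ruze; Zeto is not among them.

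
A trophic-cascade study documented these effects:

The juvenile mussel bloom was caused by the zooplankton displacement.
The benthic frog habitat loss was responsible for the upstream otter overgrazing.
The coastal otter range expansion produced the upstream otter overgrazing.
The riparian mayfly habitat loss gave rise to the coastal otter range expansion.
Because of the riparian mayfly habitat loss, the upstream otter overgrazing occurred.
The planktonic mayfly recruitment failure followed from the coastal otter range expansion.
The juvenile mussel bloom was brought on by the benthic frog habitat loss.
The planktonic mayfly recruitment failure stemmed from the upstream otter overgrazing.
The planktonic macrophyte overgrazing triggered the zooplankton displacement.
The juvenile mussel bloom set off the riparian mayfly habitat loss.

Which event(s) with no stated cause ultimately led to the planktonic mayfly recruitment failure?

the benthic frog habitat loss, the planktonic macrophyte overgrazing

Tracing upstream from the planktonic mayfly recruitment failure: the planktonic mayfly recruitment failure ← the upstream otter overgrazing ← the benthic frog habitat loss.
A separate upstream branch: the planktonic mayfly recruitment failure ← the coastal otter range expansion ← the riparian mayfly habitat loss ← the juvenile mussel bloom ← the zooplankton displacement ← the planktonic macrophyte overgrazing.
Each of those chain origins has no stated cause.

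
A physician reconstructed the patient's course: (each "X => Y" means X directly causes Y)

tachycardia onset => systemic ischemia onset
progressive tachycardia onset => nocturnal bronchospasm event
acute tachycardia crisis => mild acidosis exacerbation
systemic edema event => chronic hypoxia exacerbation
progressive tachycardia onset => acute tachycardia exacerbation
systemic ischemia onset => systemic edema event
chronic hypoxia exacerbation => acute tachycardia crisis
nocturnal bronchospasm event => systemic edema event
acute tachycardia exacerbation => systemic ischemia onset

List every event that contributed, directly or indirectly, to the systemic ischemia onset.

the acute tachycardia exacerbation, the progressive tachycardia onset, the tachycardia onset

Immediate causes of the systemic ischemia onset: the acute tachycardia exacerbation, the tachycardia onset.
Further upstream: the progressive tachycardia onset.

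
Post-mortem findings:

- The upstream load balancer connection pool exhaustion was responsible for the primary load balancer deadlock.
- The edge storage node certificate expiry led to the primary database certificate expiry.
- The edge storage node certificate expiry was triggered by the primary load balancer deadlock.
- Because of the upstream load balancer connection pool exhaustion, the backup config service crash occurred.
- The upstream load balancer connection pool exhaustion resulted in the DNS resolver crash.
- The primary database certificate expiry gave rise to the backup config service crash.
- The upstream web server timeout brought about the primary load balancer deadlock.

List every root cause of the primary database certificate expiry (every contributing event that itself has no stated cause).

Tracing upstream from the primary database certificate expiry: the primary database certificate expiry ← the edge storage node certificate expiry ← the primary load balancer deadlock ← the upstream load balancer connection pool exhaustion.
A separate upstream branch: the primary database certificate expiry ← the edge storage node certificate expiry ← the primary load balancer deadlock ← the upstream web server timeout.
Each of those chain origins has no stated cause.

the upstream load balancer connection pool exhaustion, the upstream web server timeout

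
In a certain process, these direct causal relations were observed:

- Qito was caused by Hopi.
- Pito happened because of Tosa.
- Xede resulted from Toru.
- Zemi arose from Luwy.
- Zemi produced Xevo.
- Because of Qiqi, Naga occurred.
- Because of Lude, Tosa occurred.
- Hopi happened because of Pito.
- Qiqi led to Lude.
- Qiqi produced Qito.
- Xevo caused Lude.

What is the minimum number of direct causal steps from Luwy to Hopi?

Shortest chain: Luwy → Zemi → Xevo → Lude → Tosa → Pito → Hopi.

6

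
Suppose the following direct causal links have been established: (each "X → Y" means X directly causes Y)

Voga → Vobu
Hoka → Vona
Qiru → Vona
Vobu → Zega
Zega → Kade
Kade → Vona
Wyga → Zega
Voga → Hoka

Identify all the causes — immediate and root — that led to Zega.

Vobu, Voga, Wyga

Immediate causes of Zega: Wyga, Vobu.
Further upstream: Voga.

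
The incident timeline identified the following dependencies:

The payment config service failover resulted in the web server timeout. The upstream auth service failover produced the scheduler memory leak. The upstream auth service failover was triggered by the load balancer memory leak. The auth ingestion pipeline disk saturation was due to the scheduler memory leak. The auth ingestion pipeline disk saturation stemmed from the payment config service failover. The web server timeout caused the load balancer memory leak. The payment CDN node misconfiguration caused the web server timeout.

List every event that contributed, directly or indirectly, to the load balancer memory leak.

the payment CDN node misconfiguration, the payment config service failover, the web server timeout

Immediate cause of the load balancer memory leak: the web server timeout.
Further upstream: the payment config service failover, the payment CDN node misconfiguration.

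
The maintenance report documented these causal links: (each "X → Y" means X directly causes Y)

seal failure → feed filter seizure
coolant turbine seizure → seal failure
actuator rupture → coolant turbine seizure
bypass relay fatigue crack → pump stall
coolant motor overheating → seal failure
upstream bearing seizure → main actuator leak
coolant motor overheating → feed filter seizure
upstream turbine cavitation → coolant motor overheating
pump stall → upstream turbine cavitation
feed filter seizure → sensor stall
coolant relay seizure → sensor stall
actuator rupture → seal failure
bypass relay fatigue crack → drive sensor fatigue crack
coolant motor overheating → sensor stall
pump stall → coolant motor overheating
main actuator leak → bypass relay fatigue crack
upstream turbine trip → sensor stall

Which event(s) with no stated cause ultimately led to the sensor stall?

the actuator rupture, the coolant relay seizure, the upstream bearing seizure, the upstream turbine trip

Tracing upstream from the sensor stall: the sensor stall ← the feed filter seizure ← the seal failure ← the actuator rupture.
A separate upstream branch: the sensor stall ← the coolant motor overheating ← the pump stall ← the bypass relay fatigue crack ← the main actuator leak ← the upstream bearing seizure.
A separate upstream branch: the sensor stall ← the upstream turbine trip.
A separate upstream branch: the sensor stall ← the coolant relay seizure.
Each of those chain origins has no stated cause.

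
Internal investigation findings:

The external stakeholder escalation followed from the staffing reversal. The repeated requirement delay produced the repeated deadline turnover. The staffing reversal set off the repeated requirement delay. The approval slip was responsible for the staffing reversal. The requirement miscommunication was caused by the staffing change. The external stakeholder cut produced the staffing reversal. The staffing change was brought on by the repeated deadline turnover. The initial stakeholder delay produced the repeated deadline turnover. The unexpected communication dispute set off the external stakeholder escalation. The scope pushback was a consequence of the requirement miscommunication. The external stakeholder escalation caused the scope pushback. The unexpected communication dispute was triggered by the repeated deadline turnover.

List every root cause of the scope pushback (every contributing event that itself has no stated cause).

the approval slip, the external stakeholder cut, the initial stakeholder delay

Tracing upstream from the scope pushback: the scope pushback ← the external stakeholder escalation ← the unexpected communication dispute ← the repeated deadline turnover ← the initial stakeholder delay.
A separate upstream branch: the scope pushback ← the external stakeholder escalation ← the staffing reversal ← the approval slip.
A separate upstream branch: the scope pushback ← the external stakeholder escalation ← the staffing reversal ← the external stakeholder cut.
Each of those chain origins has no stated cause.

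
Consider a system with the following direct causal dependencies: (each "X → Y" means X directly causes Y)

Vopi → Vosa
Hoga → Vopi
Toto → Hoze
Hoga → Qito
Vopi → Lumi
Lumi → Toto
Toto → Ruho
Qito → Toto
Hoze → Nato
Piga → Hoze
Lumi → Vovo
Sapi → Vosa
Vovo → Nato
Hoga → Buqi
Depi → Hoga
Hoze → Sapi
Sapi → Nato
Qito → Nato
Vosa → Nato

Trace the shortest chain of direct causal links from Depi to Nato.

Depi → Hoga
Hoga → Qito
Qito → Nato
Length: 3 steps.

Depi → Hoga → Qito → Nato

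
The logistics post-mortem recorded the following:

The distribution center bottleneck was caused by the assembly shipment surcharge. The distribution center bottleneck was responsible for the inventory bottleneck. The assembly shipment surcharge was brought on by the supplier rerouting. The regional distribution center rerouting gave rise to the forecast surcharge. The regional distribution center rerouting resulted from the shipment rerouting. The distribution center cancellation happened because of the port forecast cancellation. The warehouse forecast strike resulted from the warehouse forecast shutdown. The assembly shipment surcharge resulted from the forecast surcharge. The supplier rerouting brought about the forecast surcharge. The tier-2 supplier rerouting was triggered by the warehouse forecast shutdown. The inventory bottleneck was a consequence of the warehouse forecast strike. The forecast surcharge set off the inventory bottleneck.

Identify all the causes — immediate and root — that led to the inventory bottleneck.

Immediate causes of the inventory bottleneck: the forecast surcharge, the distribution center bottleneck, the warehouse forecast strike.
Further upstream: the supplier rerouting, the shipment rerouting, the regional distribution center rerouting, the assembly shipment surcharge, the warehouse forecast shutdown.

the assembly shipment surcharge, the distribution center bottleneck, the forecast surcharge, the regional distribution center rerouting, the shipment rerouting, the supplier rerouting, the warehouse forecast shutdown, the warehouse forecast strike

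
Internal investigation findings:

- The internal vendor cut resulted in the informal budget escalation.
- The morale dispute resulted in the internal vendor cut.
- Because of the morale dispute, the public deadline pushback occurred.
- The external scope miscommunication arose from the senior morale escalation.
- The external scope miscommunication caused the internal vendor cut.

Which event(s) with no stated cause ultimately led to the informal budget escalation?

Tracing upstream from the informal budget escalation: the informal budget escalation ← the internal vendor cut ← the external scope miscommunication ← the senior morale escalation.
A separate upstream branch: the informal budget escalation ← the internal vendor cut ← the morale dispute.
Each of those chain origins has no stated cause.

the morale dispute, the senior morale escalation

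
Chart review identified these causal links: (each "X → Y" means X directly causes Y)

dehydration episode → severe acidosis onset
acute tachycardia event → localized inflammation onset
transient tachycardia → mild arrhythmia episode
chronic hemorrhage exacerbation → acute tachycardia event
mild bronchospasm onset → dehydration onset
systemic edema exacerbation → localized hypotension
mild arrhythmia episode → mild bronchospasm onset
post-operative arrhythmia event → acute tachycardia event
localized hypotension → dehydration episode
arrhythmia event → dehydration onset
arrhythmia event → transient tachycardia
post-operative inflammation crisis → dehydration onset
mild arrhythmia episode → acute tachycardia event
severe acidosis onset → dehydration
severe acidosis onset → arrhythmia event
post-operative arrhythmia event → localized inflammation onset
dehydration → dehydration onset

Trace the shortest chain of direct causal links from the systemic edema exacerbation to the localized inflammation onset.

the systemic edema exacerbation → the localized hypotension → the dehydration episode → the severe acidosis onset → the arrhythmia event → the transient tachycardia → the mild arrhythmia episode → the acute tachycardia event → the localized inflammation onset

the systemic edema exacerbation → the localized hypotension
the localized hypotension → the dehydration episode
the dehydration episode → the severe acidosis onset
the severe acidosis onset → the arrhythmia event
the arrhythmia event → the transient tachycardia
the transient tachycardia → the mild arrhythmia episode
the mild arrhythmia episode → the acute tachycardia event
the acute tachycardia event → the localized inflammation onset
Length: 8 steps.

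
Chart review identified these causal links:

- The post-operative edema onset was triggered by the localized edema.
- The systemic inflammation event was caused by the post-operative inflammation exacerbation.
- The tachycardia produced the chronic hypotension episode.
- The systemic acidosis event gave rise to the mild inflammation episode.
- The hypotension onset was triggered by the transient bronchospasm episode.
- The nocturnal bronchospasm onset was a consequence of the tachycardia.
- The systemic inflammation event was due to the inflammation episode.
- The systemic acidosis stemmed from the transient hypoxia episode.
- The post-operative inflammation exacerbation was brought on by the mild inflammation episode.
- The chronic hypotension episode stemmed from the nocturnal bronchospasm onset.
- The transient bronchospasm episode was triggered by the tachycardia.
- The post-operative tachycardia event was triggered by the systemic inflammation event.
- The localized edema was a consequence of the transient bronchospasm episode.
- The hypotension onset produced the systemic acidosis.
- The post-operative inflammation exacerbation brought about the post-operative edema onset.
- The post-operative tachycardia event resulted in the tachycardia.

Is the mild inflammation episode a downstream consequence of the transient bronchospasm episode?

The transient bronchospasm episode leads to the hypotension onset, the localized edema, the post-operative edema onset, the systemic acidosis; the mild inflammation episode is not among them.

No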